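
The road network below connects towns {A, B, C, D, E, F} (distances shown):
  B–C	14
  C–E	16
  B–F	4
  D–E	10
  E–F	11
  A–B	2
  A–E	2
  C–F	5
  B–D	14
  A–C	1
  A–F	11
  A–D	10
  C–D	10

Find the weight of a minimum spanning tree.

19

Prim's algorithm from C:
Step 1: frontier [A–C 1, C–F 5, C–D 10, B–C 14, C–E 16] → take A–C (1); add A.
Step 2: frontier [A–B 2, A–E 2, A–D 10, A–F 11, C–F 5, C–D 10, B–C 14, C–E 16] → take A–B (2); add B.
Step 3: frontier [A–E 2, A–D 10, A–F 11, B–F 4, B–D 14, C–F 5, C–D 10, C–E 16] → take A–E (2); add E.
Step 4: frontier [A–D 10, A–F 11, B–F 4, B–D 14, C–F 5, C–D 10, D–E 10, E–F 11] → take B–F (4); add F.
Step 5: frontier [A–D 10, B–D 14, C–D 10, D–E 10] → take A–D (10); add D.
MST edges: A–C, A–B, A–E, B–F, A–D; total weight 1+2+2+4+10 = 19.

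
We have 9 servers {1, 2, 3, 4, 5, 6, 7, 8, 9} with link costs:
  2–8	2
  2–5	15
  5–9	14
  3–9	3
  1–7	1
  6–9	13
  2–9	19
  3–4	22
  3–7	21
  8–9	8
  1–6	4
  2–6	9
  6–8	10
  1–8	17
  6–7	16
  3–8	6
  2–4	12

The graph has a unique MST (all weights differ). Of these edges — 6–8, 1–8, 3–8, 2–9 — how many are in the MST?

Sort edges by weight, then run Kruskal:
1–7 (1): add — endpoints in different components.
2–8 (2): add — endpoints in different components.
3–9 (3): add — endpoints in different components.
1–6 (4): add — endpoints in different components.
3–8 (6): add — endpoints in different components.
8–9 (8): skip — 8 and 9 already connected.
2–6 (9): add — endpoints in different components.
6–8 (10): skip — 6 and 8 already connected.
2–4 (12): add — endpoints in different components.
6–9 (13): skip — 6 and 9 already connected.
5–9 (14): add — endpoints in different components.
MST edge set: {1–7, 2–8, 3–9, 1–6, 3–8, 2–6, 2–4, 5–9}.
Of the listed edges, {3–8} are in the MST → 1.

1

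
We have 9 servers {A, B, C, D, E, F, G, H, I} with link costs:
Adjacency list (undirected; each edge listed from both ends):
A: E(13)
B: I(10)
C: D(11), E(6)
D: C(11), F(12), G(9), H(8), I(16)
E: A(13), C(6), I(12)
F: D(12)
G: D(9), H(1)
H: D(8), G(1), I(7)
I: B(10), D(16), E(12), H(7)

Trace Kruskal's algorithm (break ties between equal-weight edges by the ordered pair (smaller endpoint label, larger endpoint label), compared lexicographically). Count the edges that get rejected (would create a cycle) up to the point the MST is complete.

2

Sort edges by weight, then run Kruskal:
G H (1): add — endpoints in different components.
C E (6): add — endpoints in different components.
H I (7): add — endpoints in different components.
D H (8): add — endpoints in different components.
D G (9): skip — D and G already connected.
B I (10): add — endpoints in different components.
C D (11): add — endpoints in different components.
D F (12): add — endpoints in different components.
E I (12): skip — E and I already connected.
A E (13): add — endpoints in different components.
Edges rejected before the tree was complete: 2.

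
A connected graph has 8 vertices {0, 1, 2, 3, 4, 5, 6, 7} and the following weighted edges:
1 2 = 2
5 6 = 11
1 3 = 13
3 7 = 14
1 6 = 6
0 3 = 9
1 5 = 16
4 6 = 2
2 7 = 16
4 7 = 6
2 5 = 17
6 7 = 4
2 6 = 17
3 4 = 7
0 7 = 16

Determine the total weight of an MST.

Prim, starting at 5.
Step 1: cheapest edge leaving the tree is 5 6 (11); add 6.
Step 2: cheapest edge leaving the tree is 4 6 (2); add 4.
Step 3: cheapest edge leaving the tree is 6 7 (4); add 7.
Step 4: cheapest edge leaving the tree is 1 6 (6); add 1.
Step 5: cheapest edge leaving the tree is 1 2 (2); add 2.
Step 6: cheapest edge leaving the tree is 3 4 (7); add 3.
Step 7: cheapest edge leaving the tree is 0 3 (9); add 0.
MST edges: 5 6, 4 6, 6 7, 1 6, 1 2, 3 4, 0 3; total weight 11+2+4+6+2+7+9 = 41.

41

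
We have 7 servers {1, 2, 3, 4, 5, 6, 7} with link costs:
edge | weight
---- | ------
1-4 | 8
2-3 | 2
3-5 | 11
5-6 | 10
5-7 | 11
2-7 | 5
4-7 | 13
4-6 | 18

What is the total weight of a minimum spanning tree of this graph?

49

Kruskal: consider edges lightest-first.
2-3 (2): add — endpoints in different components.
2-7 (5): add — endpoints in different components.
1-4 (8): add — endpoints in different components.
5-6 (10): add — endpoints in different components.
3-5 (11): add — endpoints in different components.
5-7 (11): skip — 5 and 7 already connected.
4-7 (13): add — endpoints in different components.
MST edges: 2-3, 2-7, 1-4, 5-6, 3-5, 4-7; total weight 2+5+8+10+11+13 = 49.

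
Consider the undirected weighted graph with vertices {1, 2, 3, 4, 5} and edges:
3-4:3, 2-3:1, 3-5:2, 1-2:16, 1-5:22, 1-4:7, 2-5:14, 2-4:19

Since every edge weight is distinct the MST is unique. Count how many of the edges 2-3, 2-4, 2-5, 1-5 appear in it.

1

Kruskal's algorithm — process edges by increasing weight (ties by edge label):
2-3 (1): add — endpoints in different components.
3-5 (2): add — endpoints in different components.
3-4 (3): add — endpoints in different components.
1-4 (7): add — endpoints in different components.
MST edge set: {2-3, 3-5, 3-4, 1-4}.
Of the listed edges, {2-3} are in the MST → 1.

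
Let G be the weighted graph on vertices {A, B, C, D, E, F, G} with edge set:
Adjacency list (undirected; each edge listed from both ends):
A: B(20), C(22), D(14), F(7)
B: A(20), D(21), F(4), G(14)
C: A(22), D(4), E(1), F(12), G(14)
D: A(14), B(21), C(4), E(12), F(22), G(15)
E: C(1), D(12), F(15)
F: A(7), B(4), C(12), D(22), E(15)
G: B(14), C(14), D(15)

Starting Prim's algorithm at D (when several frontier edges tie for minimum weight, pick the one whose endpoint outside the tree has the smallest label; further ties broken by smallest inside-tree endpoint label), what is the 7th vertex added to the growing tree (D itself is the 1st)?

Prim's algorithm from D:
Step 1: cheapest edge leaving the tree is C D (4); add C.
Step 2: cheapest edge leaving the tree is C E (1); add E.
Step 3: cheapest edge leaving the tree is C F (12); add F.
Step 4: cheapest edge leaving the tree is B F (4); add B.
Step 5: cheapest edge leaving the tree is A F (7); add A.
Step 6: cheapest edge leaving the tree is B G (14); add G.
Vertex order: D, C, E, F, B, A, G. The 7th vertex is G.

G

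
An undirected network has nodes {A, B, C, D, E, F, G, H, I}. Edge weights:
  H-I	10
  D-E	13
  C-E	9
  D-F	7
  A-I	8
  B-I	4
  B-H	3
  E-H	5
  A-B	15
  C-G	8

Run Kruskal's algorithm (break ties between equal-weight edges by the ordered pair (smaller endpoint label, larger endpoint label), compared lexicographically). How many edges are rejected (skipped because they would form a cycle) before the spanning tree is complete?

1

Sort edges by weight, then run Kruskal:
B-H (3): add — endpoints in different components.
B-I (4): add — endpoints in different components.
E-H (5): add — endpoints in different components.
D-F (7): add — endpoints in different components.
A-I (8): add — endpoints in different components.
C-G (8): add — endpoints in different components.
C-E (9): add — endpoints in different components.
H-I (10): skip — H and I already connected.
D-E (13): add — endpoints in different components.
Edges rejected before the tree was complete: 1.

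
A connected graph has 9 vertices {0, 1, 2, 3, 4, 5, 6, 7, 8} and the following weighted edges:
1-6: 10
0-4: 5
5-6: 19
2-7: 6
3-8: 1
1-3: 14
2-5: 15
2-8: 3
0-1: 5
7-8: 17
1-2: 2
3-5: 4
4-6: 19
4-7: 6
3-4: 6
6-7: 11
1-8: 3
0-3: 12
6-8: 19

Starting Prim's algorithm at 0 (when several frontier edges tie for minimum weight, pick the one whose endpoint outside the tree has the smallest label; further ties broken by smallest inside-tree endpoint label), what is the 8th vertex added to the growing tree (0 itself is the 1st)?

Prim, starting at 0.
Step 1: cheapest edge leaving the tree is 0-1 (5); add 1.
Step 2: cheapest edge leaving the tree is 1-2 (2); add 2.
Step 3: cheapest edge leaving the tree is 1-8 (3); add 8.
Step 4: cheapest edge leaving the tree is 3-8 (1); add 3.
Step 5: cheapest edge leaving the tree is 3-5 (4); add 5.
Step 6: cheapest edge leaving the tree is 0-4 (5); add 4.
Step 7: cheapest edge leaving the tree is 2-7 (6); add 7.
Step 8: cheapest edge leaving the tree is 1-6 (10); add 6.
Vertex order: 0, 1, 2, 8, 3, 5, 4, 7, 6. The 8th vertex is 7.

7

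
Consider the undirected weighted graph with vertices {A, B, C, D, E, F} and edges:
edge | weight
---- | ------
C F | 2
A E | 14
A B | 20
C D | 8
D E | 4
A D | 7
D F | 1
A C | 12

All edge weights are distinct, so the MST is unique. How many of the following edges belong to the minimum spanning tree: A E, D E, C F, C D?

Sort edges by weight, then run Kruskal:
D F (1): add — endpoints in different components.
C F (2): add — endpoints in different components.
D E (4): add — endpoints in different components.
A D (7): add — endpoints in different components.
C D (8): skip — C and D already connected.
A C (12): skip — A and C already connected.
A E (14): skip — A and E already connected.
A B (20): add — endpoints in different components.
MST edge set: {D F, C F, D E, A D, A B}.
Of the listed edges, {D E, C F} are in the MST → 2.

2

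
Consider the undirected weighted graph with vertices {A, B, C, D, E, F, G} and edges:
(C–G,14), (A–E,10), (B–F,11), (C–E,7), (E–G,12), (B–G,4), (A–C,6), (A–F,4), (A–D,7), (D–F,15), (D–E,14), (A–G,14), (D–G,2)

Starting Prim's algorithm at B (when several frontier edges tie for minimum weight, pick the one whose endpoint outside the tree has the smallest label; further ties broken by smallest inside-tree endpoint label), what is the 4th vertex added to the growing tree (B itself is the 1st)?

Grow the tree from B using Prim:
Step 1: frontier [B–G 4, B–F 11] → take B–G (4); add G.
Step 2: frontier [B–F 11, D–G 2, E–G 12, A–G 14, C–G 14] → take D–G (2); add D.
Step 3: frontier [B–F 11, A–D 7, D–E 14, D–F 15, E–G 12, A–G 14, C–G 14] → take A–D (7); add A.
Step 4: frontier [A–F 4, A–C 6, A–E 10, B–F 11, D–E 14, D–F 15, E–G 12, C–G 14] → take A–F (4); add F.
Step 5: frontier [A–C 6, A–E 10, D–E 14, E–G 12, C–G 14] → take A–C (6); add C.
Step 6: frontier [A–E 10, C–E 7, D–E 14, E–G 12] → take C–E (7); add E.
Vertex order: B, G, D, A, F, C, E. The 4th vertex is A.

A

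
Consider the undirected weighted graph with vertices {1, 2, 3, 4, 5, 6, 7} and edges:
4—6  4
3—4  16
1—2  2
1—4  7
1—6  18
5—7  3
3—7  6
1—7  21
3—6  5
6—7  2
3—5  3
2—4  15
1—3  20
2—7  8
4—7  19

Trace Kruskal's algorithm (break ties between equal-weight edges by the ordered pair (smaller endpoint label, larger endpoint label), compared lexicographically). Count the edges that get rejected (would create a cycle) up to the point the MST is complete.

2

Kruskal's algorithm — process edges by increasing weight (ties by edge label):
1—2 (2): add — endpoints in different components.
6—7 (2): add — endpoints in different components.
3—5 (3): add — endpoints in different components.
5—7 (3): add — endpoints in different components.
4—6 (4): add — endpoints in different components.
3—6 (5): skip — 3 and 6 already connected.
3—7 (6): skip — 3 and 7 already connected.
1—4 (7): add — endpoints in different components.
Edges rejected before the tree was complete: 2.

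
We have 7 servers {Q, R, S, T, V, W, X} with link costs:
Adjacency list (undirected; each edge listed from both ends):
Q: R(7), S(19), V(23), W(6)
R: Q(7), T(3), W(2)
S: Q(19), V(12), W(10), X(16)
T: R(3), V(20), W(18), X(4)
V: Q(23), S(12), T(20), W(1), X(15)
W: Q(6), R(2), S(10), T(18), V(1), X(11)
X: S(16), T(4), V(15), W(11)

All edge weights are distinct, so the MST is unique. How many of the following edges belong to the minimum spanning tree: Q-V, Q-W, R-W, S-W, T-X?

Kruskal's algorithm — process edges by increasing weight (ties by edge label):
V-W (1): add. Components now {Q} {V,W} {T} {S} {X} {R}
R-W (2): add. Components now {Q} {R,V,W} {T} {S} {X}
R-T (3): add. Components now {Q} {R,T,V,W} {S} {X}
T-X (4): add. Components now {Q} {R,T,V,W,X} {S}
Q-W (6): add. Components now {Q,R,T,V,W,X} {S}
Q-R (7): skip — Q and R already connected.
S-W (10): add. Components now {Q,R,S,T,V,W,X}
MST edge set: {V-W, R-W, R-T, T-X, Q-W, S-W}.
Of the listed edges, {Q-W, R-W, S-W, T-X} are in the MST → 4.

4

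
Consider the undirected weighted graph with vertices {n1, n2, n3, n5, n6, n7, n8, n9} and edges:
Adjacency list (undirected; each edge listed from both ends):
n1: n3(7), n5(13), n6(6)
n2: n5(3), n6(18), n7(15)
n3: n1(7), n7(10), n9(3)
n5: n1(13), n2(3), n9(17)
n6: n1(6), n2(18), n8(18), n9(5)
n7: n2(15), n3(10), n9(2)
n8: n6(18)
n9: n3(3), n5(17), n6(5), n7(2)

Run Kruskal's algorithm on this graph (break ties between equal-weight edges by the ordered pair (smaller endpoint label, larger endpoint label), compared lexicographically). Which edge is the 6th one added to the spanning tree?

Sort edges by weight, then run Kruskal:
n7–n9 (2): add — endpoints in different components.
n2–n5 (3): add — endpoints in different components.
n3–n9 (3): add — endpoints in different components.
n6–n9 (5): add — endpoints in different components.
n1–n6 (6): add — endpoints in different components.
n1–n3 (7): skip — n3 and n1 already connected.
n3–n7 (10): skip — n3 and n7 already connected.
n1–n5 (13): add — endpoints in different components.
n2–n7 (15): skip — n7 and n2 already connected.
n5–n9 (17): skip — n5 and n9 already connected.
n2–n6 (18): skip — n6 and n2 already connected.
n6–n8 (18): add — endpoints in different components.
The 6th edge added is n1–n5.

n1-n5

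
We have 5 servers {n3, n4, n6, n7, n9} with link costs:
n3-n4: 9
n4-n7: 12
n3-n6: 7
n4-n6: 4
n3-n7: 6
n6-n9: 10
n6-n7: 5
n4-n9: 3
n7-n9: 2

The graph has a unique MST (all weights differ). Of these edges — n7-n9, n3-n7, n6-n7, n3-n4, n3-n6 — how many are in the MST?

Kruskal's algorithm — process edges by increasing weight (ties by edge label):
n7-n9 (2): add — endpoints in different components.
n4-n9 (3): add — endpoints in different components.
n4-n6 (4): add — endpoints in different components.
n6-n7 (5): skip — n7 and n6 already connected.
n3-n7 (6): add — endpoints in different components.
MST edge set: {n7-n9, n4-n9, n4-n6, n3-n7}.
Of the listed edges, {n7-n9, n3-n7} are in the MST → 2.

2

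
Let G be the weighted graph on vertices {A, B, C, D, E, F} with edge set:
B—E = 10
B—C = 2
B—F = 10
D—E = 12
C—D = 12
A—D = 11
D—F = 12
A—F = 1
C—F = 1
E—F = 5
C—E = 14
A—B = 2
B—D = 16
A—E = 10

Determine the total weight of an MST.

Prim, starting at E.
Step 1: cheapest edge leaving the tree is E—F (5); add F.
Step 2: cheapest edge leaving the tree is A—F (1); add A.
Step 3: cheapest edge leaving the tree is C—F (1); add C.
Step 4: cheapest edge leaving the tree is A—B (2); add B.
Step 5: cheapest edge leaving the tree is A—D (11); add D.
MST edges: E—F, A—F, C—F, A—B, A—D; total weight 5+1+1+2+11 = 20.

20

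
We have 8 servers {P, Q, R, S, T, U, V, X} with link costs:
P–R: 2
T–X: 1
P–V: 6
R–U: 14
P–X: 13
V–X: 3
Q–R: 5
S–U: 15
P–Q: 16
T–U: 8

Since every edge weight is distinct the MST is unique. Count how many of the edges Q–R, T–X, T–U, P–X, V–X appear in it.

4

Kruskal's algorithm — process edges by increasing weight (ties by edge label):
T–X (1): add — endpoints in different components.
P–R (2): add — endpoints in different components.
V–X (3): add — endpoints in different components.
Q–R (5): add — endpoints in different components.
P–V (6): add — endpoints in different components.
T–U (8): add — endpoints in different components.
P–X (13): skip — X and P already connected.
R–U (14): skip — R and U already connected.
S–U (15): add — endpoints in different components.
MST edge set: {T–X, P–R, V–X, Q–R, P–V, T–U, S–U}.
Of the listed edges, {Q–R, T–X, T–U, V–X} are in the MST → 4.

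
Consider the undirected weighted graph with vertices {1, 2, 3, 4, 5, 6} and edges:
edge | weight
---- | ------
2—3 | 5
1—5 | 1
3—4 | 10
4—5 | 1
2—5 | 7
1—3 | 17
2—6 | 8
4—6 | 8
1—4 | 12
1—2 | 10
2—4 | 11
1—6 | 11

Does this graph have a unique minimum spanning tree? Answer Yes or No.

No

Kruskal's algorithm — process edges by increasing weight (ties by edge label):
1—5 (1): add. Components now {1,5} {2} {3} {4} {6}
4—5 (1): add. Components now {1,4,5} {2} {3} {6}
2—3 (5): add. Components now {1,4,5} {2,3} {6}
2—5 (7): add. Components now {1,2,3,4,5} {6}
2—6 (8): add. Components now {1,2,3,4,5,6}
Non-tree edge 4—6 has weight 8, equal to the heaviest edge on its tree cycle — swapping gives another MST of the same weight. Not unique.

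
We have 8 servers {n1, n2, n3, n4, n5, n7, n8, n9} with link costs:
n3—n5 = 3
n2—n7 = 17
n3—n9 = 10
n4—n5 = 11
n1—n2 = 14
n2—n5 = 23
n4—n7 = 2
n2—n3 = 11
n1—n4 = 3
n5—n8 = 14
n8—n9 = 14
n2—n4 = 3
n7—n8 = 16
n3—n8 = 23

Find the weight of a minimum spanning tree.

Kruskal: consider edges lightest-first.
n4—n7 (2): add — endpoints in different components.
n1—n4 (3): add — endpoints in different components.
n2—n4 (3): add — endpoints in different components.
n3—n5 (3): add — endpoints in different components.
n3—n9 (10): add — endpoints in different components.
n2—n3 (11): add — endpoints in different components.
n4—n5 (11): skip — n4 and n5 already connected.
n1—n2 (14): skip — n2 and n1 already connected.
n5—n8 (14): add — endpoints in different components.
MST edges: n4—n7, n1—n4, n2—n4, n3—n5, n3—n9, n2—n3, n5—n8; total weight 2+3+3+3+10+11+14 = 46.

46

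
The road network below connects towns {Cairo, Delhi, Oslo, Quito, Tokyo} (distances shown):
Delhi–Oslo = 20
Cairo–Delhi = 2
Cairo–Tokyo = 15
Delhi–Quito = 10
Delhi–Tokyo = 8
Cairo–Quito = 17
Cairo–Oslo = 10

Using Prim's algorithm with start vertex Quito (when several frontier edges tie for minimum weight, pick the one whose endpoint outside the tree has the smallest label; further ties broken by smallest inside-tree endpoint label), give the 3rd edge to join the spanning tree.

Grow the tree from Quito using Prim:
Step 1: cheapest edge leaving the tree is Delhi–Quito (10); add Delhi.
Step 2: cheapest edge leaving the tree is Cairo–Delhi (2); add Cairo.
Step 3: cheapest edge leaving the tree is Delhi–Tokyo (8); add Tokyo.
Step 4: cheapest edge leaving the tree is Cairo–Oslo (10); add Oslo.
The 3rd edge added is Delhi–Tokyo.

Delhi-Tokyo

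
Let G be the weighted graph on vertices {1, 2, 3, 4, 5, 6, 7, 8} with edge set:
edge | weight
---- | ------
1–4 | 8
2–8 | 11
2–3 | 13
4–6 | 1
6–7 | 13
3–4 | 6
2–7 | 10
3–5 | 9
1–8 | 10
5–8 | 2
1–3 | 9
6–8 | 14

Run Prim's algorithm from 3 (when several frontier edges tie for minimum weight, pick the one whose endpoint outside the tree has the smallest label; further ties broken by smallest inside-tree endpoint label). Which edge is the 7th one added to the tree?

2-7

Prim's algorithm from 3:
Step 1: frontier [3–4 6, 1–3 9, 3–5 9, 2–3 13] → take 3–4 (6); add 4.
Step 2: frontier [1–3 9, 3–5 9, 2–3 13, 4–6 1, 1–4 8] → take 4–6 (1); add 6.
Step 3: frontier [1–3 9, 3–5 9, 2–3 13, 1–4 8, 6–7 13, 6–8 14] → take 1–4 (8); add 1.
Step 4: frontier [1–8 10, 3–5 9, 2–3 13, 6–7 13, 6–8 14] → take 3–5 (9); add 5.
Step 5: frontier [1–8 10, 2–3 13, 5–8 2, 6–7 13, 6–8 14] → take 5–8 (2); add 8.
Step 6: frontier [2–3 13, 6–7 13, 2–8 11] → take 2–8 (11); add 2.
Step 7: frontier [2–7 10, 6–7 13] → take 2–7 (10); add 7.
The 7th edge added is 2–7.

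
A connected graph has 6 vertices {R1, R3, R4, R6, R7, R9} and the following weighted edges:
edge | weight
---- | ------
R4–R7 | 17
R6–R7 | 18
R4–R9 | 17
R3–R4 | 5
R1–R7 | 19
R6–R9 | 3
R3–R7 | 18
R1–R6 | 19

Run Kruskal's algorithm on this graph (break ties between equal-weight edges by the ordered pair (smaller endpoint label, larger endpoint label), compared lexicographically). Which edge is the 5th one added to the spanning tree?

Kruskal: consider edges lightest-first.
R6–R9 (3): add. Components now {R1} {R6,R9} {R7} {R4} {R3}
R3–R4 (5): add. Components now {R1} {R6,R9} {R7} {R3,R4}
R4–R7 (17): add. Components now {R1} {R6,R9} {R3,R4,R7}
R4–R9 (17): add. Components now {R1} {R3,R4,R6,R7,R9}
R3–R7 (18): skip — R7 and R3 already connected.
R6–R7 (18): skip — R7 and R6 already connected.
R1–R6 (19): add. Components now {R1,R3,R4,R6,R7,R9}
The 5th edge added is R1–R6.

R1-R6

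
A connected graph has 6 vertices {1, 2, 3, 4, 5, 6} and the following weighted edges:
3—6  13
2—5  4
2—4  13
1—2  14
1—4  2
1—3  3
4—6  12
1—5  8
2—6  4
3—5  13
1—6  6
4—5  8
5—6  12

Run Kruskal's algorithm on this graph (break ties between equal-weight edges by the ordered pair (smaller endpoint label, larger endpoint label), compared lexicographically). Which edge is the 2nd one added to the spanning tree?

1-3

Sort edges by weight, then run Kruskal:
1—4 (2): add. Components now {1,4} {2} {3} {5} {6}
1—3 (3): add. Components now {1,3,4} {2} {5} {6}
2—5 (4): add. Components now {1,3,4} {2,5} {6}
2—6 (4): add. Components now {1,3,4} {2,5,6}
1—6 (6): add. Components now {1,2,3,4,5,6}
The 2nd edge added is 1—3.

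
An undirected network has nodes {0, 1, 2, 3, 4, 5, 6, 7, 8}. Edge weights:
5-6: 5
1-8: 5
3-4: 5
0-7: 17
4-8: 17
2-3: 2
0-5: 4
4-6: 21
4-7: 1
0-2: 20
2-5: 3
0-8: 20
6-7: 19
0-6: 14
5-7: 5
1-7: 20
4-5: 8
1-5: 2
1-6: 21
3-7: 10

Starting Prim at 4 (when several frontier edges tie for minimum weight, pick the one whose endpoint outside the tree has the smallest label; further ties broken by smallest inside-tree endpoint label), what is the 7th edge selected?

5-6

Prim, starting at 4.
Step 1: cheapest edge leaving the tree is 4-7 (1); add 7.
Step 2: cheapest edge leaving the tree is 3-4 (5); add 3.
Step 3: cheapest edge leaving the tree is 2-3 (2); add 2.
Step 4: cheapest edge leaving the tree is 2-5 (3); add 5.
Step 5: cheapest edge leaving the tree is 1-5 (2); add 1.
Step 6: cheapest edge leaving the tree is 0-5 (4); add 0.
Step 7: cheapest edge leaving the tree is 5-6 (5); add 6.
Step 8: cheapest edge leaving the tree is 1-8 (5); add 8.
The 7th edge added is 5-6.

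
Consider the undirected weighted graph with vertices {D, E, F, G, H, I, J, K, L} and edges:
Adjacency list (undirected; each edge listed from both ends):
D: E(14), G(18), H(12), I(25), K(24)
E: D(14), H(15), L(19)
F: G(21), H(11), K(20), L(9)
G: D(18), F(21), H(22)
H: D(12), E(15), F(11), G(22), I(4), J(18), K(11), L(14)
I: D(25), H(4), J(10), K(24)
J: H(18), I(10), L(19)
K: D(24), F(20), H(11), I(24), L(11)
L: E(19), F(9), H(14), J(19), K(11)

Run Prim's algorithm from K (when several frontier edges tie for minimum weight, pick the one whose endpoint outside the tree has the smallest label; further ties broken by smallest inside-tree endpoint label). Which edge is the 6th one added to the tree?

D-H

Prim, starting at K.
Step 1: cheapest edge leaving the tree is H-K (11); add H.
Step 2: cheapest edge leaving the tree is H-I (4); add I.
Step 3: cheapest edge leaving the tree is I-J (10); add J.
Step 4: cheapest edge leaving the tree is F-H (11); add F.
Step 5: cheapest edge leaving the tree is F-L (9); add L.
Step 6: cheapest edge leaving the tree is D-H (12); add D.
Step 7: cheapest edge leaving the tree is D-E (14); add E.
Step 8: cheapest edge leaving the tree is D-G (18); add G.
The 6th edge added is D-H.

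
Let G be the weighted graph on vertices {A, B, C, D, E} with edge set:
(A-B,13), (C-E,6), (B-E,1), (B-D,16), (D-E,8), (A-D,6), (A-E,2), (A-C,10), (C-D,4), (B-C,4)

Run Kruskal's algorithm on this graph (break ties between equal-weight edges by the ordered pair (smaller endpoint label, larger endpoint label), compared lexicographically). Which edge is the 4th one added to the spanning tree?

Sort edges by weight, then run Kruskal:
B-E (1): add — endpoints in different components.
A-E (2): add — endpoints in different components.
B-C (4): add — endpoints in different components.
C-D (4): add — endpoints in different components.
The 4th edge added is C-D.

C-D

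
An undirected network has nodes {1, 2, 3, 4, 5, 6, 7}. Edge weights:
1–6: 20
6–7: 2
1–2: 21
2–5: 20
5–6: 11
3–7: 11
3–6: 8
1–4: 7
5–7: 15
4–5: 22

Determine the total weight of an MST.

Kruskal's algorithm — process edges by increasing weight (ties by edge label):
6–7 (2): add. Components now {1} {2} {3} {4} {5} {6,7}
1–4 (7): add. Components now {1,4} {2} {3} {5} {6,7}
3–6 (8): add. Components now {1,4} {2} {3,6,7} {5}
3–7 (11): skip — 3 and 7 already connected.
5–6 (11): add. Components now {1,4} {2} {3,5,6,7}
5–7 (15): skip — 5 and 7 already connected.
1–6 (20): add. Components now {1,3,4,5,6,7} {2}
2–5 (20): add. Components now {1,2,3,4,5,6,7}
MST edges: 6–7, 1–4, 3–6, 5–6, 1–6, 2–5; total weight 2+7+8+11+20+20 = 68.

68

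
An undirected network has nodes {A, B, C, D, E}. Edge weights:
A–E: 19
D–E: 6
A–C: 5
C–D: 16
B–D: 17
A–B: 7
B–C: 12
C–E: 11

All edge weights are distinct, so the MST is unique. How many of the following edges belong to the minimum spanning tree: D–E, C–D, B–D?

Kruskal: consider edges lightest-first.
A–C (5): add. Components now {A,C} {B} {D} {E}
D–E (6): add. Components now {A,C} {B} {D,E}
A–B (7): add. Components now {A,B,C} {D,E}
C–E (11): add. Components now {A,B,C,D,E}
MST edge set: {A–C, D–E, A–B, C–E}.
Of the listed edges, {D–E} are in the MST → 1.

1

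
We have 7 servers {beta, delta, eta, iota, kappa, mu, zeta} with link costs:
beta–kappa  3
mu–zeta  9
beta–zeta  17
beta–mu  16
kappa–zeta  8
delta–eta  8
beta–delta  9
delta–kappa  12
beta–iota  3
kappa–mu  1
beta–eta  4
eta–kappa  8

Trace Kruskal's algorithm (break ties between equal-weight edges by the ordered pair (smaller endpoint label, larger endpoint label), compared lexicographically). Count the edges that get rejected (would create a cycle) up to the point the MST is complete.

Kruskal: consider edges lightest-first.
kappa–mu (1): add — endpoints in different components.
beta–iota (3): add — endpoints in different components.
beta–kappa (3): add — endpoints in different components.
beta–eta (4): add — endpoints in different components.
delta–eta (8): add — endpoints in different components.
eta–kappa (8): skip — eta and kappa already connected.
kappa–zeta (8): add — endpoints in different components.
Edges rejected before the tree was complete: 1.

1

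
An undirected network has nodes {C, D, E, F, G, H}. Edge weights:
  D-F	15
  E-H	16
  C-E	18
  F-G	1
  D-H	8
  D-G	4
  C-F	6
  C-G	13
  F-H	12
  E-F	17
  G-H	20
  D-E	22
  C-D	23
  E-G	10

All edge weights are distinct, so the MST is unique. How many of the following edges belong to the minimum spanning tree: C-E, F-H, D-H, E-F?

1

Kruskal's algorithm — process edges by increasing weight (ties by edge label):
F-G (1): add. Components now {C} {D} {E} {F,G} {H}
D-G (4): add. Components now {C} {D,F,G} {E} {H}
C-F (6): add. Components now {C,D,F,G} {E} {H}
D-H (8): add. Components now {C,D,F,G,H} {E}
E-G (10): add. Components now {C,D,E,F,G,H}
MST edge set: {F-G, D-G, C-F, D-H, E-G}.
Of the listed edges, {D-H} are in the MST → 1.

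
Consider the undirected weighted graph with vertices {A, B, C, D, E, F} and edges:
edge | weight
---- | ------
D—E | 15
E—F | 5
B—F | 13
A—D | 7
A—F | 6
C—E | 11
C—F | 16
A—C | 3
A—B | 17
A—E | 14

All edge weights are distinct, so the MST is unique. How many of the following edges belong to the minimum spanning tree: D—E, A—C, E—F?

2

Kruskal's algorithm — process edges by increasing weight (ties by edge label):
A—C (3): add — endpoints in different components.
E—F (5): add — endpoints in different components.
A—F (6): add — endpoints in different components.
A—D (7): add — endpoints in different components.
C—E (11): skip — C and E already connected.
B—F (13): add — endpoints in different components.
MST edge set: {A—C, E—F, A—F, A—D, B—F}.
Of the listed edges, {A—C, E—F} are in the MST → 2.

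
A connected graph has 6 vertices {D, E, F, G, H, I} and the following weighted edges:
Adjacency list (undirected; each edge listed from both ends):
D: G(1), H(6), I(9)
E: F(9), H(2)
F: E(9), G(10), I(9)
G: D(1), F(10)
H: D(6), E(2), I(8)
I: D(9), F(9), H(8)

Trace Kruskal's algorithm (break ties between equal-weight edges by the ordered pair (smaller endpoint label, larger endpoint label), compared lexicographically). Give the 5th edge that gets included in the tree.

Kruskal's algorithm — process edges by increasing weight (ties by edge label):
D—G (1): add — endpoints in different components.
E—H (2): add — endpoints in different components.
D—H (6): add — endpoints in different components.
H—I (8): add — endpoints in different components.
D—I (9): skip — D and I already connected.
E—F (9): add — endpoints in different components.
The 5th edge added is E—F.

E-F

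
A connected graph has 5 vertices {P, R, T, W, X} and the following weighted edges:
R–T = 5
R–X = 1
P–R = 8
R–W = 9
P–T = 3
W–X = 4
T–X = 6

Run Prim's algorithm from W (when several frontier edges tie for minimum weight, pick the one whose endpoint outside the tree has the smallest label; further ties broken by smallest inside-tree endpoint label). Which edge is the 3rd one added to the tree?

R-T

Grow the tree from W using Prim:
Step 1: frontier [W–X 4, R–W 9] → take W–X (4); add X.
Step 2: frontier [R–W 9, R–X 1, T–X 6] → take R–X (1); add R.
Step 3: frontier [R–T 5, P–R 8, T–X 6] → take R–T (5); add T.
Step 4: frontier [P–R 8, P–T 3] → take P–T (3); add P.
The 3rd edge added is R–T.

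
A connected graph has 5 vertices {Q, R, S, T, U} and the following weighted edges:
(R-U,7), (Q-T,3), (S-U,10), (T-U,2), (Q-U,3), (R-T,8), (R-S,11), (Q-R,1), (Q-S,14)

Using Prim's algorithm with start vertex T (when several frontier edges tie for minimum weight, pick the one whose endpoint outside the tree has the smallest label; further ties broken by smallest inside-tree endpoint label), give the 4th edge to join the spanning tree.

S-U

Grow the tree from T using Prim:
Step 1: frontier [T-U 2, Q-T 3, R-T 8] → take T-U (2); add U.
Step 2: frontier [Q-T 3, R-T 8, Q-U 3, R-U 7, S-U 10] → take Q-T (3); add Q.
Step 3: frontier [Q-R 1, Q-S 14, R-T 8, R-U 7, S-U 10] → take Q-R (1); add R.
Step 4: frontier [Q-S 14, R-S 11, S-U 10] → take S-U (10); add S.
The 4th edge added is S-U.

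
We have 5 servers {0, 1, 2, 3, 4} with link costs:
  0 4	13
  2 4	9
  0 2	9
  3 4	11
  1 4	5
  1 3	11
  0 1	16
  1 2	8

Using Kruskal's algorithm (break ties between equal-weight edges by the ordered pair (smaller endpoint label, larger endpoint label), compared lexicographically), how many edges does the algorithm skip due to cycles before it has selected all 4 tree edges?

Sort edges by weight, then run Kruskal:
1 4 (5): add — endpoints in different components.
1 2 (8): add — endpoints in different components.
0 2 (9): add — endpoints in different components.
2 4 (9): skip — 2 and 4 already connected.
1 3 (11): add — endpoints in different components.
Edges rejected before the tree was complete: 1.

1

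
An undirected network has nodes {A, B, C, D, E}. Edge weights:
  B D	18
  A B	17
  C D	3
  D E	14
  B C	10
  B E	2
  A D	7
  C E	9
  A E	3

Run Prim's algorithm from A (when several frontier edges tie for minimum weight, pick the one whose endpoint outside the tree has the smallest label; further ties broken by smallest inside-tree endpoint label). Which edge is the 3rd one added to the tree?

A-D

Prim's algorithm from A:
Step 1: frontier [A E 3, A D 7, A B 17] → take A E (3); add E.
Step 2: frontier [A D 7, A B 17, B E 2, C E 9, D E 14] → take B E (2); add B.
Step 3: frontier [A D 7, B C 10, B D 18, C E 9, D E 14] → take A D (7); add D.
Step 4: frontier [B C 10, C D 3, C E 9] → take C D (3); add C.
The 3rd edge added is A D.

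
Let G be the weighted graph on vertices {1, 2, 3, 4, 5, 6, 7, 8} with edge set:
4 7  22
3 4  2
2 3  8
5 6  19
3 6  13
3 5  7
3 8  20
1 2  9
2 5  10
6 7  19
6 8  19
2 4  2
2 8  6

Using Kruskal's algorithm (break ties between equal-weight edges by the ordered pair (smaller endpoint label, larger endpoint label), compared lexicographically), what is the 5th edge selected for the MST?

1-2

Sort edges by weight, then run Kruskal:
2 4 (2): add — endpoints in different components.
3 4 (2): add — endpoints in different components.
2 8 (6): add — endpoints in different components.
3 5 (7): add — endpoints in different components.
2 3 (8): skip — 2 and 3 already connected.
1 2 (9): add — endpoints in different components.
2 5 (10): skip — 2 and 5 already connected.
3 6 (13): add — endpoints in different components.
5 6 (19): skip — 5 and 6 already connected.
6 7 (19): add — endpoints in different components.
The 5th edge added is 1 2.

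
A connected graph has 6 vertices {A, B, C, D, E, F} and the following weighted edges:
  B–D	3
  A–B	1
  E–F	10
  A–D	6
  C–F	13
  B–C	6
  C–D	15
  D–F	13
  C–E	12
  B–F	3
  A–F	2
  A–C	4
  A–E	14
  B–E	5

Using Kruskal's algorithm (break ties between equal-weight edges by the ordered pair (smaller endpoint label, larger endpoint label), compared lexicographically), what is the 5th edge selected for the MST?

Kruskal's algorithm — process edges by increasing weight (ties by edge label):
A–B (1): add — endpoints in different components.
A–F (2): add — endpoints in different components.
B–D (3): add — endpoints in different components.
B–F (3): skip — B and F already connected.
A–C (4): add — endpoints in different components.
B–E (5): add — endpoints in different components.
The 5th edge added is B–E.

B-E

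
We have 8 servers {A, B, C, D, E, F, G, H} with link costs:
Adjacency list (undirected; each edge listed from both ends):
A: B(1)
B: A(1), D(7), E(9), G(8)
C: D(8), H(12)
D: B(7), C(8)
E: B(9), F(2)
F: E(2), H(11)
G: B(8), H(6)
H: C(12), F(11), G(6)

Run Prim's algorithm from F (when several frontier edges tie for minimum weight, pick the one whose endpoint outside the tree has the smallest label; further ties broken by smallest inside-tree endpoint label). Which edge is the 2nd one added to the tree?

B-E

Prim's algorithm from F:
Step 1: frontier [E F 2, F H 11] → take E F (2); add E.
Step 2: frontier [B E 9, F H 11] → take B E (9); add B.
Step 3: frontier [A B 1, B D 7, B G 8, F H 11] → take A B (1); add A.
Step 4: frontier [B D 7, B G 8, F H 11] → take B D (7); add D.
Step 5: frontier [B G 8, C D 8, F H 11] → take C D (8); add C.
Step 6: frontier [B G 8, C H 12, F H 11] → take B G (8); add G.
Step 7: frontier [C H 12, F H 11, G H 6] → take G H (6); add H.
The 2nd edge added is B E.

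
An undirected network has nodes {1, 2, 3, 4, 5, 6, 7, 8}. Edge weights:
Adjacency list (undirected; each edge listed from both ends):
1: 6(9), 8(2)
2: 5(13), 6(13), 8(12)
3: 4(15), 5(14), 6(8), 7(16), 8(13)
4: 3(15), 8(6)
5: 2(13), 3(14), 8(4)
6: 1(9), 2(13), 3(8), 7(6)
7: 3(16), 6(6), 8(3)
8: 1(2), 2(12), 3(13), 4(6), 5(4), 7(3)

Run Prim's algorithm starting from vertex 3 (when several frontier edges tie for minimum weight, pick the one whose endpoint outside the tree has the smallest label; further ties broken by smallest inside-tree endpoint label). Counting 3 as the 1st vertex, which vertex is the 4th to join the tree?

8

Prim, starting at 3.
Step 1: cheapest edge leaving the tree is 3—6 (8); add 6.
Step 2: cheapest edge leaving the tree is 6—7 (6); add 7.
Step 3: cheapest edge leaving the tree is 7—8 (3); add 8.
Step 4: cheapest edge leaving the tree is 1—8 (2); add 1.
Step 5: cheapest edge leaving the tree is 5—8 (4); add 5.
Step 6: cheapest edge leaving the tree is 4—8 (6); add 4.
Step 7: cheapest edge leaving the tree is 2—8 (12); add 2.
Vertex order: 3, 6, 7, 8, 1, 5, 4, 2. The 4th vertex is 8.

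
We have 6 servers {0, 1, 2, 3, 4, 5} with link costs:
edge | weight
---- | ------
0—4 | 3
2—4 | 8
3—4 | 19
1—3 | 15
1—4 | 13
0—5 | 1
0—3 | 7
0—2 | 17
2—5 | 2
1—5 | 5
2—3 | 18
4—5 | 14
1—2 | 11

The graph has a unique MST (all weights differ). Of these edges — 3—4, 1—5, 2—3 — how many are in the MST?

Kruskal's algorithm — process edges by increasing weight (ties by edge label):
0—5 (1): add — endpoints in different components.
2—5 (2): add — endpoints in different components.
0—4 (3): add — endpoints in different components.
1—5 (5): add — endpoints in different components.
0—3 (7): add — endpoints in different components.
MST edge set: {0—5, 2—5, 0—4, 1—5, 0—3}.
Of the listed edges, {1—5} are in the MST → 1.

1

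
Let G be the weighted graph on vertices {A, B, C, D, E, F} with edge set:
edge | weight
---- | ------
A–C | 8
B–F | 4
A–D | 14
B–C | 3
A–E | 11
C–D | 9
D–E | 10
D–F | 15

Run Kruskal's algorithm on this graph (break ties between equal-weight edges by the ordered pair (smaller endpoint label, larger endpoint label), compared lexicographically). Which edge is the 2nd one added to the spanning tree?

B-F

Kruskal: consider edges lightest-first.
B–C (3): add — endpoints in different components.
B–F (4): add — endpoints in different components.
A–C (8): add — endpoints in different components.
C–D (9): add — endpoints in different components.
D–E (10): add — endpoints in different components.
The 2nd edge added is B–F.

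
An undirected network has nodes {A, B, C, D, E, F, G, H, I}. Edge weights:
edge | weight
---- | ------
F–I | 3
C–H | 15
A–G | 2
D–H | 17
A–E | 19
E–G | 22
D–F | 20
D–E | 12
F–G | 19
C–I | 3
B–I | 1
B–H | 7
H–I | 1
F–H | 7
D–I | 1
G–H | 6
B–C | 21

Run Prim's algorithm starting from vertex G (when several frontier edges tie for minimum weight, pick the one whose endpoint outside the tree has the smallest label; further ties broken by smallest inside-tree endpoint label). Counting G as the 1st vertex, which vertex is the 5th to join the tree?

B

Prim's algorithm from G:
Step 1: cheapest edge leaving the tree is A–G (2); add A.
Step 2: cheapest edge leaving the tree is G–H (6); add H.
Step 3: cheapest edge leaving the tree is H–I (1); add I.
Step 4: cheapest edge leaving the tree is B–I (1); add B.
Step 5: cheapest edge leaving the tree is D–I (1); add D.
Step 6: cheapest edge leaving the tree is C–I (3); add C.
Step 7: cheapest edge leaving the tree is F–I (3); add F.
Step 8: cheapest edge leaving the tree is D–E (12); add E.
Vertex order: G, A, H, I, B, D, C, F, E. The 5th vertex is B.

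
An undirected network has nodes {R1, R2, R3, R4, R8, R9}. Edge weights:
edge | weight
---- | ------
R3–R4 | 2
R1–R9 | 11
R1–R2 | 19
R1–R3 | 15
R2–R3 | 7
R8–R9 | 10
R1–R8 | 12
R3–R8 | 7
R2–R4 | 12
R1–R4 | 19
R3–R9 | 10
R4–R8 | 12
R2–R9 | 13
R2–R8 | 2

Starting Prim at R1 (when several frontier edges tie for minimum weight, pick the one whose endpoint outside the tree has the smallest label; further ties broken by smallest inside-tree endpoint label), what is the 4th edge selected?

R2-R3

Grow the tree from R1 using Prim:
Step 1: cheapest edge leaving the tree is R1–R9 (11); add R9.
Step 2: cheapest edge leaving the tree is R3–R9 (10); add R3.
Step 3: cheapest edge leaving the tree is R3–R4 (2); add R4.
Step 4: cheapest edge leaving the tree is R2–R3 (7); add R2.
Step 5: cheapest edge leaving the tree is R2–R8 (2); add R8.
The 4th edge added is R2–R3.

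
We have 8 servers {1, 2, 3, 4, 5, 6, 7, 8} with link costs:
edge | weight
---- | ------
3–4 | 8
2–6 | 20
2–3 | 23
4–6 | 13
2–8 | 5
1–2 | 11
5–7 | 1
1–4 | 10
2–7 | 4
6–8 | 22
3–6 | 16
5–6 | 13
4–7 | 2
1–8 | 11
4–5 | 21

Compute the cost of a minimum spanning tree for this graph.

43

Prim, starting at 7.
Step 1: cheapest edge leaving the tree is 5–7 (1); add 5.
Step 2: cheapest edge leaving the tree is 4–7 (2); add 4.
Step 3: cheapest edge leaving the tree is 2–7 (4); add 2.
Step 4: cheapest edge leaving the tree is 2–8 (5); add 8.
Step 5: cheapest edge leaving the tree is 3–4 (8); add 3.
Step 6: cheapest edge leaving the tree is 1–4 (10); add 1.
Step 7: cheapest edge leaving the tree is 4–6 (13); add 6.
MST edges: 5–7, 4–7, 2–7, 2–8, 3–4, 1–4, 4–6; total weight 1+2+4+5+8+10+13 = 43.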